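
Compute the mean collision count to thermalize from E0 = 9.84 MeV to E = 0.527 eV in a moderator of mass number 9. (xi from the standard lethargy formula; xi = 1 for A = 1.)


xi = 1 + (A-1)^2/(2A)*ln((A-1)/(A+1)) = 0.2066007 (for A = 9)
n = ln(E0/E) / xi
n = ln(9.84e6 / 0.527) / 0.2066007
n = ln(1.867173e+07) / 0.2066007 = 81.038

81.038


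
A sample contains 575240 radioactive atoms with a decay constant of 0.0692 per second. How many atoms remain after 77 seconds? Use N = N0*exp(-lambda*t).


N = N0 * exp(-lambda * t)
N = 575240 * exp(-0.0692 * 77)
N = 2791.0

2791.0


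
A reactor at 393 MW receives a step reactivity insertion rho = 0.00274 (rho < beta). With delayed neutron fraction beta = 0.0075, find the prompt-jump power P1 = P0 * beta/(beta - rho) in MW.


P1/P0 = beta / (beta - rho)
P1/P0 = 0.0075 / (0.0075 - 0.00274) = 1.575630
P1 = 393 * 1.575630 = 619.22 MW

619.22


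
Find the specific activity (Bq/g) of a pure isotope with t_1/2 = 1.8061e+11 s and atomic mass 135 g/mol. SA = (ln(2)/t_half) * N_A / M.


lambda = ln(2) / t_half = ln(2) / 1.8061e+11 = 3.837812e-12 /s
SA = lambda * N_A / M
SA = 3.837812e-12 * 6.022e23 / 135
SA = 1.7119e+10 Bq/g

1.7119e+10


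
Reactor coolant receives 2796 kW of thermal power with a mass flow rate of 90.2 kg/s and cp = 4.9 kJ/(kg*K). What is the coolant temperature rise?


dT = Q / (m_dot * cp)
dT = 2796 / (90.2 * 4.9)
dT = 6.3261 C

6.3261


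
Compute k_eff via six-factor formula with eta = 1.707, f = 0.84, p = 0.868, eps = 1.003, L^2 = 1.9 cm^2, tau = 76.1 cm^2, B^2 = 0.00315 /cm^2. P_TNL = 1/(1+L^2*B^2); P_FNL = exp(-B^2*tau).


k_inf = eta*f*p*eps = 1.707*0.84*0.868*1.003 = 1.248342
P_TNL = 1/(1 + L^2*B^2) = 1/(1 + 1.9*0.00315) = 0.9940506
P_FNL = exp(-B^2*tau) = exp(-0.00315*76.1) = 0.7868521
k_eff = k_inf * P_TNL * P_FNL = 1.248342 * 0.9940506 * 0.7868521
k_eff = 0.97642

0.97642


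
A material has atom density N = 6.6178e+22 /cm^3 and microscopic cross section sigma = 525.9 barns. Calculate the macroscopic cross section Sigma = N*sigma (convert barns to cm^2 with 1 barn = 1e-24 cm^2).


Sigma = N * sigma_barns * 1e-24
Sigma = 6.6178e+22 * 525.9 * 1e-24
Sigma = 34.803 /cm

34.803


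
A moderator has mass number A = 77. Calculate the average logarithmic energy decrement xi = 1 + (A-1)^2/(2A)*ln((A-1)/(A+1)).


xi = 1 + (A-1)^2/(2A) * ln((A-1)/(A+1))
xi = 1 + (77-1)^2/(2*77) * ln((77-1)/(77 +1))
xi = 0.025751

0.025751


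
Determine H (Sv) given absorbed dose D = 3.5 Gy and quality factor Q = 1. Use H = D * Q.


H = D * Q
H = 3.5 * 1
H = 3.5000 Sv

3.5000


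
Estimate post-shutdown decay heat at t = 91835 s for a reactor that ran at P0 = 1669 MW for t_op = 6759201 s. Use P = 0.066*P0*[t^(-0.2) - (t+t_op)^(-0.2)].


P/P0 = 0.066 * [t^(-0.2) - (t + t_op)^(-0.2)]
P/P0 = 0.066 * [91835^(-0.2) - (91835 + 6759201)^(-0.2)]
P/P0 = 0.066 * [0.1017181 - 0.04293869] = 0.003879441
P = 1669 * 0.003879441 = 6.4748 MW

6.4748


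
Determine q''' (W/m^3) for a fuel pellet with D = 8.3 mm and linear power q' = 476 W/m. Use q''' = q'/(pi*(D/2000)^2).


r = D / 2 / 1000 = 8.3 / 2 / 1000 = 0.00415 m
q''' = q' / (pi * r^2)
q''' = 476 / (pi * 0.00415^2)
q''' = 8.7975e+06 W/m^3

8.7975e+06


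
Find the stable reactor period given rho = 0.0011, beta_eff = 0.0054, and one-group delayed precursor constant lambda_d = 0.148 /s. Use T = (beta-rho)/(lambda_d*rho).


T = (beta - rho) / (lambda_d * rho)
T = (0.0054 - 0.0011) / (0.148 * 0.0011)
T = 26.413 s

26.413


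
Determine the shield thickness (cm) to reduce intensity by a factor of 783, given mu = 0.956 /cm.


x = ln(factor) / mu
x = ln(783) / 0.956
x = 6.9698 cm

6.9698


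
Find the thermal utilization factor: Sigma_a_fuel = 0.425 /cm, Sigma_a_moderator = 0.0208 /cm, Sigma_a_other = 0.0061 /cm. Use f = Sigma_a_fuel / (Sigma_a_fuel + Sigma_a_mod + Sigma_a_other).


f = Sigma_a_fuel / (Sigma_a_fuel + Sigma_a_mod + Sigma_a_other)
f = 0.425 / (0.425 + 0.0208 + 0.0061)
f = 0.94047

0.94047


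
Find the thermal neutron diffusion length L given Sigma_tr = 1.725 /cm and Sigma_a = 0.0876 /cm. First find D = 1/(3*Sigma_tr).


D = 1 / (3 * Sigma_tr) = 1 / (3 * 1.725) = 0.1932367 cm
L = sqrt(D / Sigma_a)
L = sqrt(0.1932367 / 0.0876)
L = 1.4852 cm

1.4852


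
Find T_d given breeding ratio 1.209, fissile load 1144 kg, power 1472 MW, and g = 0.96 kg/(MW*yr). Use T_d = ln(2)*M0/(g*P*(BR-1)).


Breeding gain G = BR - 1 = 1.209 - 1 = 0.209
Fissile production rate = g * P * G = 0.96 * 1472 * 0.209 = 295.34208 kg/yr
T_d = ln(2) * M0 / (g * P * G)
T_d = ln(2) * 1144 / 295.34208 = 2.6849 yr

2.6849


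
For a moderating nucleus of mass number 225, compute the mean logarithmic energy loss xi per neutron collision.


xi = 1 + (A-1)^2/(2A) * ln((A-1)/(A+1))
xi = 1 + (225-1)^2/(2*225) * ln((225-1)/(225 +1))
xi = 0.0088626

0.0088626


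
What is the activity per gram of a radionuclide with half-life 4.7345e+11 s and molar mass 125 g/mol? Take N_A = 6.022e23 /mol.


lambda = ln(2) / t_half = ln(2) / 4.7345e+11 = 1.464035e-12 /s
SA = lambda * N_A / M
SA = 1.464035e-12 * 6.022e23 / 125
SA = 7.0531e+09 Bq/g

7.0531e+09


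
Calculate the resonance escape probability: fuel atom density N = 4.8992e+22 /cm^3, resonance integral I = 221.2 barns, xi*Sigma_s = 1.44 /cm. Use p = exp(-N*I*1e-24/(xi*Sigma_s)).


p = exp(-N * I * 1e-24 / (xi*Sigma_s))
p = exp(-4.8992e+22 * 221.2 * 1e-24 / 1.44)
p = 5.3904e-04

5.3904e-04


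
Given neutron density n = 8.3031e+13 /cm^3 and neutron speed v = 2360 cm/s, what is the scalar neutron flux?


phi = n * v
phi = 8.3031e+13 * 2360
phi = 1.9595e+17 /cm^2/s

1.9595e+17


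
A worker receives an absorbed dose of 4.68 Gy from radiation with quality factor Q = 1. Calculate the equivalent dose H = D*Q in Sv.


H = D * Q
H = 4.68 * 1
H = 4.6800 Sv

4.6800


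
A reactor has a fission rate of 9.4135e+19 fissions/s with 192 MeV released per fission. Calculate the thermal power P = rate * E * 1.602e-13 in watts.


P = fission_rate * E_MeV * 1.602e-13
P = 9.4135e+19 * 192 * 1.602e-13
P = 2.8954e+09 W

2.8954e+09


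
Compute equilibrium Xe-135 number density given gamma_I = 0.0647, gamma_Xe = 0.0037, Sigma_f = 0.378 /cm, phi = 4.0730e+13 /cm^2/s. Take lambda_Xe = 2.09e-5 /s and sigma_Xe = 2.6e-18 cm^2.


Xe_eq = (gamma_I + gamma_Xe) * Sigma_f * phi / (lambda_Xe + sigma_Xe * phi)
Numerator = (0.0647 + 0.0037) * 0.378 * 4.0730e+13 = 1.053082e+12
Denominator = 2.09e-5 + 2.6e-18 * 4.0730e+13 = 1.267980e-04
Xe_eq = 1.053082e+12 / 1.267980e-04 = 8.3052e+15 /cm^3

8.3052e+15


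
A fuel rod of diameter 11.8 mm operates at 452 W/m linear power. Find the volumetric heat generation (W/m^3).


r = D / 2 / 1000 = 11.8 / 2 / 1000 = 0.0059 m
q''' = q' / (pi * r^2)
q''' = 452 / (pi * 0.0059^2)
q''' = 4.1332e+06 W/m^3

4.1332e+06


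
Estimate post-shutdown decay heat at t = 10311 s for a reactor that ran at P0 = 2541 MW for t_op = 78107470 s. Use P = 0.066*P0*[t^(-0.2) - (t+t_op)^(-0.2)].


P/P0 = 0.066 * [t^(-0.2) - (t + t_op)^(-0.2)]
P/P0 = 0.066 * [10311^(-0.2) - (10311 + 78107470)^(-0.2)]
P/P0 = 0.066 * [0.1575215 - 0.02639065] = 0.008654636
P = 2541 * 0.008654636 = 21.991 MW

21.991


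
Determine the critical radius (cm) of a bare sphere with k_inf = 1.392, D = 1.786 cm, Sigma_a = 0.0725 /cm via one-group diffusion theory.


L^2 = D / Sigma_a = 1.786 / 0.0725 = 24.63448 cm^2
B_m^2 = (k_inf - 1) / L^2 = (1.392 - 1) / 24.63448 = 0.01591266 /cm^2
For a bare sphere: B_g = pi/R, so R_c = pi / sqrt(B_m^2)
R_c = pi / sqrt(0.01591266) = 24.905 cm

24.905


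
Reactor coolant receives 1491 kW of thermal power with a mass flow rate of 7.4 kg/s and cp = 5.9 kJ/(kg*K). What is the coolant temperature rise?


dT = Q / (m_dot * cp)
dT = 1491 / (7.4 * 5.9)
dT = 34.150 C

34.150


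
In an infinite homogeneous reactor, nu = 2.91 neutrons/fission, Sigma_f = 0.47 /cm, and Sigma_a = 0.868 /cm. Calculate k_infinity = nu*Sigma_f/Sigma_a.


k_inf = nu * Sigma_f / Sigma_a
k_inf = 2.91 * 0.47 / 0.868
k_inf = 1.5757

1.5757


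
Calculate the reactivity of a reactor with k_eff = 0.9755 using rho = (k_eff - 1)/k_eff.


rho = (k_eff - 1) / k_eff
rho = (0.9755 - 1) / 0.9755
rho = -0.025115

-0.025115


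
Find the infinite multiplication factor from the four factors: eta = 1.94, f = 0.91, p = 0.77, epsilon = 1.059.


k_inf = eta * f * p * epsilon
k_inf = 1.94 * 0.91 * 0.77 * 1.059
k_inf = 1.4396

1.4396


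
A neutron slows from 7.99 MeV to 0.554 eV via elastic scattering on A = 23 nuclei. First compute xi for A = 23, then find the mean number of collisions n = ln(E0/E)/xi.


xi = 1 + (A-1)^2/(2A)*ln((A-1)/(A+1)) = 0.08448899 (for A = 23)
n = ln(E0/E) / xi
n = ln(7.99e6 / 0.554) / 0.08448899
n = ln(1.442238e+07) / 0.08448899 = 195.11

195.11


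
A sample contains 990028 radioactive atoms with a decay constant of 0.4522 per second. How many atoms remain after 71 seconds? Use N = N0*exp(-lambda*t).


N = N0 * exp(-lambda * t)
N = 990028 * exp(-0.4522 * 71)
N = 1.1275e-08

1.1275e-08


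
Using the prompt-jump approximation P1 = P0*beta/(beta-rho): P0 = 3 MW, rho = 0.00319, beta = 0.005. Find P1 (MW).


P1/P0 = beta / (beta - rho)
P1/P0 = 0.005 / (0.005 - 0.00319) = 2.762431
P1 = 3 * 2.762431 = 8.2873 MW

8.2873


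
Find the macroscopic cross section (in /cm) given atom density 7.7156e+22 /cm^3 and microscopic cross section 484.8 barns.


Sigma = N * sigma_barns * 1e-24
Sigma = 7.7156e+22 * 484.8 * 1e-24
Sigma = 37.405 /cm

37.405


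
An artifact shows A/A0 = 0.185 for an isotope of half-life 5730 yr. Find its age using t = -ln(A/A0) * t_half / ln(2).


lambda = ln(2) / t_half = ln(2) / 5730 = 1.209681e-04 /yr
t = -ln(A/A0) / lambda
t = -ln(0.185) / 1.209681e-04
t = 13949 yr

13949


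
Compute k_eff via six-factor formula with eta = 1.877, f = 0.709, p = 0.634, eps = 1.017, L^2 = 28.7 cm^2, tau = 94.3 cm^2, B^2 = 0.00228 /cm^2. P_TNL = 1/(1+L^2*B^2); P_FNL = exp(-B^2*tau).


k_inf = eta*f*p*eps = 1.877*0.709*0.634*1.017 = 0.8580660
P_TNL = 1/(1 + L^2*B^2) = 1/(1 + 28.7*0.00228) = 0.9385829
P_FNL = exp(-B^2*tau) = exp(-0.00228*94.3) = 0.8065382
k_eff = k_inf * P_TNL * P_FNL = 0.8580660 * 0.9385829 * 0.8065382
k_eff = 0.64956

0.64956


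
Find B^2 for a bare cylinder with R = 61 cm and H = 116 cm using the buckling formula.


B^2 = (2.405/R)^2 + (pi/H)^2
B^2 = (2.405/61)^2 + (pi/116)^2
B^2 = 0.0022879 /cm^2

0.0022879


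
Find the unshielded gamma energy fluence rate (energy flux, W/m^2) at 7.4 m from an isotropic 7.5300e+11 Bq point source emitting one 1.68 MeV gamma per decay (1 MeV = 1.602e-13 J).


psi = A * E * 1.602e-13 / (4*pi*r^2)
psi = 7.5300e+11 * 1.68 * 1.602e-13 / (4*pi*7.4^2)
psi = 2.9451e-04 W/m^2

2.9451e-04


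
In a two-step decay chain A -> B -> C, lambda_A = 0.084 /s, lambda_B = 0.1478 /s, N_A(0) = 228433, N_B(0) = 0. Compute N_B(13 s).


N_B(t) = lambda_A * N_A0 / (lambda_B - lambda_A) * [exp(-lambda_A*t) - exp(-lambda_B*t)]
exp(-0.084*13) = 0.3355447; exp(-0.1478*13) = 0.1464019
N_B = 0.084 * 228433 / (0.1478 - 0.084) * (0.3355447 - 0.1464019)
N_B = 56886

56886


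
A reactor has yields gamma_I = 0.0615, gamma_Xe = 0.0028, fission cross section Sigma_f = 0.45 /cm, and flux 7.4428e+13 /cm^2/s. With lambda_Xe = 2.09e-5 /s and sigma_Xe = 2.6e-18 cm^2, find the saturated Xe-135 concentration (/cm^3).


Xe_eq = (gamma_I + gamma_Xe) * Sigma_f * phi / (lambda_Xe + sigma_Xe * phi)
Numerator = (0.0615 + 0.0028) * 0.45 * 7.4428e+13 = 2.153574e+12
Denominator = 2.09e-5 + 2.6e-18 * 7.4428e+13 = 2.144128e-04
Xe_eq = 2.153574e+12 / 2.144128e-04 = 1.0044e+16 /cm^3

1.0044e+16


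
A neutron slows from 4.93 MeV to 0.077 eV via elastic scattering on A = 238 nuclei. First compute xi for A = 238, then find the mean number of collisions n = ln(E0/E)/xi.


xi = 1 + (A-1)^2/(2A)*ln((A-1)/(A+1)) = 0.008379872 (for A = 238)
n = ln(E0/E) / xi
n = ln(4.93e6 / 0.077) / 0.008379872
n = ln(6.402597e+07) / 0.008379872 = 2145.0

2145.0


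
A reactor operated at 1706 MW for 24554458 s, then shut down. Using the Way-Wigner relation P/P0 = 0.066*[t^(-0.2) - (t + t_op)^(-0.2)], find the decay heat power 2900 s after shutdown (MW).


P/P0 = 0.066 * [t^(-0.2) - (t + t_op)^(-0.2)]
P/P0 = 0.066 * [2900^(-0.2) - (2900 + 24554458)^(-0.2)]
P/P0 = 0.066 * [0.2030114 - 0.03326317] = 0.01120338
P = 1706 * 0.01120338 = 19.113 MW

19.113


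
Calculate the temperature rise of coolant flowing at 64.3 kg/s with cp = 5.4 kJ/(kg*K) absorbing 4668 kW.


dT = Q / (m_dot * cp)
dT = 4668 / (64.3 * 5.4)
dT = 13.444 C

13.444


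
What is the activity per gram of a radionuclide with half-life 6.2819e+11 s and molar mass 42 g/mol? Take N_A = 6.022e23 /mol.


lambda = ln(2) / t_half = ln(2) / 6.2819e+11 = 1.103404e-12 /s
SA = lambda * N_A / M
SA = 1.103404e-12 * 6.022e23 / 42
SA = 1.5821e+10 Bq/g

1.5821e+10


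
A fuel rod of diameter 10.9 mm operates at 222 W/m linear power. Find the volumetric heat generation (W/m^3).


r = D / 2 / 1000 = 10.9 / 2 / 1000 = 0.00545 m
q''' = q' / (pi * r^2)
q''' = 222 / (pi * 0.00545^2)
q''' = 2.3791e+06 W/m^3

2.3791e+06


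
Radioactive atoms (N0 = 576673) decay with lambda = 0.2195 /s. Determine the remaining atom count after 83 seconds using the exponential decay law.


N = N0 * exp(-lambda * t)
N = 576673 * exp(-0.2195 * 83)
N = 0.0070589

0.0070589


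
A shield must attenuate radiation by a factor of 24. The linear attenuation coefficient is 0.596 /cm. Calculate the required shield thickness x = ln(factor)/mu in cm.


x = ln(factor) / mu
x = ln(24) / 0.596
x = 5.3323 cm

5.3323


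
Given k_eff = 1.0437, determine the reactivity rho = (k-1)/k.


rho = (k_eff - 1) / k_eff
rho = (1.0437 - 1) / 1.0437
rho = 0.041870

0.041870


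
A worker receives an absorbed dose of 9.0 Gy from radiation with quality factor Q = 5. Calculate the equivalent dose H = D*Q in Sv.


H = D * Q
H = 9.0 * 5
H = 45.000 Sv

45.000


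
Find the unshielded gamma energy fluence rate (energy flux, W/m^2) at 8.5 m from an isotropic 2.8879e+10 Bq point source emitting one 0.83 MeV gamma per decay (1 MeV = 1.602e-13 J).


psi = A * E * 1.602e-13 / (4*pi*r^2)
psi = 2.8879e+10 * 0.83 * 1.602e-13 / (4*pi*8.5^2)
psi = 4.2294e-06 W/m^2

4.2294e-06


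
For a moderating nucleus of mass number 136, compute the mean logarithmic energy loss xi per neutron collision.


xi = 1 + (A-1)^2/(2A) * ln((A-1)/(A+1))
xi = 1 + (136-1)^2/(2*136) * ln((136-1)/(136 +1))
xi = 0.014634

0.014634


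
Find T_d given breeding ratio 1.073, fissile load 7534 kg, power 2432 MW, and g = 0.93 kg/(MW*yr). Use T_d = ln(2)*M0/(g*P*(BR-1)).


Breeding gain G = BR - 1 = 1.073 - 1 = 0.073
Fissile production rate = g * P * G = 0.93 * 2432 * 0.073 = 165.10848 kg/yr
T_d = ln(2) * M0 / (g * P * G)
T_d = ln(2) * 7534 / 165.10848 = 31.629 yr

31.629


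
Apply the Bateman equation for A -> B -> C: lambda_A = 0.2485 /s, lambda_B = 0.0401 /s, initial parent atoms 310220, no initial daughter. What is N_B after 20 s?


N_B(t) = lambda_A * N_A0 / (lambda_B - lambda_A) * [exp(-lambda_A*t) - exp(-lambda_B*t)]
exp(-0.2485*20) = 0.006943148; exp(-0.0401*20) = 0.4484312
N_B = 0.2485 * 310220 / (0.0401 - 0.2485) * (0.006943148 - 0.4484312)
N_B = 163312

163312


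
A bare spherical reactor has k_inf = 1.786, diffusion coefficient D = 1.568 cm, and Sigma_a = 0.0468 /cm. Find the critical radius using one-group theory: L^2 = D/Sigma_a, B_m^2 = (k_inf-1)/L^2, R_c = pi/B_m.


L^2 = D / Sigma_a = 1.568 / 0.0468 = 33.50427 cm^2
B_m^2 = (k_inf - 1) / L^2 = (1.786 - 1) / 33.50427 = 0.02345970 /cm^2
For a bare sphere: B_g = pi/R, so R_c = pi / sqrt(B_m^2)
R_c = pi / sqrt(0.02345970) = 20.511 cm

20.511


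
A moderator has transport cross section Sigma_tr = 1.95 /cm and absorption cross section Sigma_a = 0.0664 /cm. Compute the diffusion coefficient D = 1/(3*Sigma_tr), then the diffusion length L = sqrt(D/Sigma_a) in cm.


D = 1 / (3 * Sigma_tr) = 1 / (3 * 1.95) = 0.1709402 cm
L = sqrt(D / Sigma_a)
L = sqrt(0.1709402 / 0.0664)
L = 1.6045 cm

1.6045


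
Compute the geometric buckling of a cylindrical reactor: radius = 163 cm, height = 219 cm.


B^2 = (2.405/R)^2 + (pi/H)^2
B^2 = (2.405/163)^2 + (pi/219)^2
B^2 = 4.2348e-04 /cm^2

4.2348e-04


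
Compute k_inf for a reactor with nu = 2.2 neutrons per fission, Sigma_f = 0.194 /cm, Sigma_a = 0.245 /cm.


k_inf = nu * Sigma_f / Sigma_a
k_inf = 2.2 * 0.194 / 0.245
k_inf = 1.7420

1.7420


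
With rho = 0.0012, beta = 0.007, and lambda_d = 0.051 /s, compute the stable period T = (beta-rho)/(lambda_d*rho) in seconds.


T = (beta - rho) / (lambda_d * rho)
T = (0.007 - 0.0012) / (0.051 * 0.0012)
T = 94.771 s

94.771


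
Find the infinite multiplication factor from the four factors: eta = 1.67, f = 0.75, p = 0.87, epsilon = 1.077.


k_inf = eta * f * p * epsilon
k_inf = 1.67 * 0.75 * 0.87 * 1.077
k_inf = 1.1736

1.1736


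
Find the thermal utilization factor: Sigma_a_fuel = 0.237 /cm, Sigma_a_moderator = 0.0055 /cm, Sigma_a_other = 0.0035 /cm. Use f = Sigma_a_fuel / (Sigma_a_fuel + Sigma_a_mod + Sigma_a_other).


f = Sigma_a_fuel / (Sigma_a_fuel + Sigma_a_mod + Sigma_a_other)
f = 0.237 / (0.237 + 0.0055 + 0.0035)
f = 0.96341

0.96341


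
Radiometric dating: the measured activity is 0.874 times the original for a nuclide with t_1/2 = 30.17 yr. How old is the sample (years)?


lambda = ln(2) / t_half = ln(2) / 30.17 = 0.02297472 /yr
t = -ln(A/A0) / lambda
t = -ln(0.874) / 0.02297472
t = 5.8619 yr

5.8619


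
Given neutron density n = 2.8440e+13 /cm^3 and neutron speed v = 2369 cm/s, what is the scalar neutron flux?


phi = n * v
phi = 2.8440e+13 * 2369
phi = 6.7374e+16 /cm^2/s

6.7374e+16


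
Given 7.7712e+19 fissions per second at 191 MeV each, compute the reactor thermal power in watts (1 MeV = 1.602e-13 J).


P = fission_rate * E_MeV * 1.602e-13
P = 7.7712e+19 * 191 * 1.602e-13
P = 2.3778e+09 W

2.3778e+09


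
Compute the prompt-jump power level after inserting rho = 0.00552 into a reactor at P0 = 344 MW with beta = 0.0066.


P1/P0 = beta / (beta - rho)
P1/P0 = 0.0066 / (0.0066 - 0.00552) = 6.111111
P1 = 344 * 6.111111 = 2102.2 MW

2102.2


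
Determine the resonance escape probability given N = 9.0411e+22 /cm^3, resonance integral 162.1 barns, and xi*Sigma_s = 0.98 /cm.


p = exp(-N * I * 1e-24 / (xi*Sigma_s))
p = exp(-9.0411e+22 * 162.1 * 1e-24 / 0.98)
p = 3.2007e-07

3.2007e-07


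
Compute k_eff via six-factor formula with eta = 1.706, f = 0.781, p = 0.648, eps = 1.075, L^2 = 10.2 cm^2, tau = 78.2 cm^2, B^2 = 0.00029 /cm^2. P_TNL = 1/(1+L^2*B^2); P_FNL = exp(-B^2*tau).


k_inf = eta*f*p*eps = 1.706*0.781*0.648*1.075 = 0.9281401
P_TNL = 1/(1 + L^2*B^2) = 1/(1 + 10.2*0.00029) = 0.9970507
P_FNL = exp(-B^2*tau) = exp(-0.00029*78.2) = 0.9775772
k_eff = k_inf * P_TNL * P_FNL = 0.9281401 * 0.9970507 * 0.9775772
k_eff = 0.90465

0.90465


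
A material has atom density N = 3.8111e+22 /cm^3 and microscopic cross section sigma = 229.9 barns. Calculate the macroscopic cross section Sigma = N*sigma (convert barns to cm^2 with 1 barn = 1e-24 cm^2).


Sigma = N * sigma_barns * 1e-24
Sigma = 3.8111e+22 * 229.9 * 1e-24
Sigma = 8.7617 /cm

8.7617


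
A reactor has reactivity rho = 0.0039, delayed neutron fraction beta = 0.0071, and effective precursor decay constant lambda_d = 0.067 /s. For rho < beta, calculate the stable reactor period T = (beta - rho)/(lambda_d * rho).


T = (beta - rho) / (lambda_d * rho)
T = (0.0071 - 0.0039) / (0.067 * 0.0039)
T = 12.246 s

12.246


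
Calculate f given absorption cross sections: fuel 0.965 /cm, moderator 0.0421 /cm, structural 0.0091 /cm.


f = Sigma_a_fuel / (Sigma_a_fuel + Sigma_a_mod + Sigma_a_other)
f = 0.965 / (0.965 + 0.0421 + 0.0091)
f = 0.94962

0.94962


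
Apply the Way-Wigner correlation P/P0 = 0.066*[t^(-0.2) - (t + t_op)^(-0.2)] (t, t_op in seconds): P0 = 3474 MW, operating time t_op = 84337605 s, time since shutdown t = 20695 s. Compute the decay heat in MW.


P/P0 = 0.066 * [t^(-0.2) - (t + t_op)^(-0.2)]
P/P0 = 0.066 * [20695^(-0.2) - (20695 + 84337605)^(-0.2)]
P/P0 = 0.066 * [0.1370336 - 0.02598809] = 0.007329004
P = 3474 * 0.007329004 = 25.461 MW

25.461


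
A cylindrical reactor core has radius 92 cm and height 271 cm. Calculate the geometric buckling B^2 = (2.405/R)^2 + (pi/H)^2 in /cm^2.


B^2 = (2.405/R)^2 + (pi/H)^2
B^2 = (2.405/92)^2 + (pi/271)^2
B^2 = 8.1776e-04 /cm^2

8.1776e-04


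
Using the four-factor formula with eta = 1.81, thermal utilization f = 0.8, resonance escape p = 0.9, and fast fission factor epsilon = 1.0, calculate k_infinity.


k_inf = eta * f * p * epsilon
k_inf = 1.81 * 0.8 * 0.9 * 1.0
k_inf = 1.3032

1.3032


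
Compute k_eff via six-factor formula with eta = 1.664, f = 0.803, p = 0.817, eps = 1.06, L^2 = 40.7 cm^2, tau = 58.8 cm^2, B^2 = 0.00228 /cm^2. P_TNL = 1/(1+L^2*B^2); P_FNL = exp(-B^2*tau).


k_inf = eta*f*p*eps = 1.664*0.803*0.817*1.06 = 1.157169
P_TNL = 1/(1 + L^2*B^2) = 1/(1 + 40.7*0.00228) = 0.9150839
P_FNL = exp(-B^2*tau) = exp(-0.00228*58.8) = 0.8745341
k_eff = k_inf * P_TNL * P_FNL = 1.157169 * 0.9150839 * 0.8745341
k_eff = 0.92605

0.92605


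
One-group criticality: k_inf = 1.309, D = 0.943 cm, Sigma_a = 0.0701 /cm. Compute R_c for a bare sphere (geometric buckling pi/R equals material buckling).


L^2 = D / Sigma_a = 0.943 / 0.0701 = 13.45221 cm^2
B_m^2 = (k_inf - 1) / L^2 = (1.309 - 1) / 13.45221 = 0.02297020 /cm^2
For a bare sphere: B_g = pi/R, so R_c = pi / sqrt(B_m^2)
R_c = pi / sqrt(0.02297020) = 20.728 cm

20.728


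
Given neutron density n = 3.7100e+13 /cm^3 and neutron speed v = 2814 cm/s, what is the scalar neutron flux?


phi = n * v
phi = 3.7100e+13 * 2814
phi = 1.0440e+17 /cm^2/s

1.0440e+17


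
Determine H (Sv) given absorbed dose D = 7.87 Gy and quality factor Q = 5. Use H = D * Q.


H = D * Q
H = 7.87 * 5
H = 39.350 Sv

39.350


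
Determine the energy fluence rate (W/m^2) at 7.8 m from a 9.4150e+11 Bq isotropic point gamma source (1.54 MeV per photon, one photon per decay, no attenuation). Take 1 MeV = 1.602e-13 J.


psi = A * E * 1.602e-13 / (4*pi*r^2)
psi = 9.4150e+11 * 1.54 * 1.602e-13 / (4*pi*7.8^2)
psi = 3.0381e-04 W/m^2

3.0381e-04


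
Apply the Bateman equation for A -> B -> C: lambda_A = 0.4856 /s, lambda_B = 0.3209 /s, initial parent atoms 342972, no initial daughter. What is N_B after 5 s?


N_B(t) = lambda_A * N_A0 / (lambda_B - lambda_A) * [exp(-lambda_A*t) - exp(-lambda_B*t)]
exp(-0.4856*5) = 0.08821308; exp(-0.3209*5) = 0.2009900
N_B = 0.4856 * 342972 / (0.3209 - 0.4856) * (0.08821308 - 0.2009900)
N_B = 114042

114042


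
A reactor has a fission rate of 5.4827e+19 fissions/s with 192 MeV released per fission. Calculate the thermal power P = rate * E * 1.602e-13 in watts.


P = fission_rate * E_MeV * 1.602e-13
P = 5.4827e+19 * 192 * 1.602e-13
P = 1.6864e+09 W

1.6864e+09


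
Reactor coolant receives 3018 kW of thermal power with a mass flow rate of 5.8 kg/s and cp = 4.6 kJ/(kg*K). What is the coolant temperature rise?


dT = Q / (m_dot * cp)
dT = 3018 / (5.8 * 4.6)
dT = 113.12 C

113.12


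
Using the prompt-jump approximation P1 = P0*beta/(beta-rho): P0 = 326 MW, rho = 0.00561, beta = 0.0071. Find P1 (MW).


P1/P0 = beta / (beta - rho)
P1/P0 = 0.0071 / (0.0071 - 0.00561) = 4.765101
P1 = 326 * 4.765101 = 1553.4 MW

1553.4


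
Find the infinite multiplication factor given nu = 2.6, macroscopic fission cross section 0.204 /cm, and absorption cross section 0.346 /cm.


k_inf = nu * Sigma_f / Sigma_a
k_inf = 2.6 * 0.204 / 0.346
k_inf = 1.5329

1.5329


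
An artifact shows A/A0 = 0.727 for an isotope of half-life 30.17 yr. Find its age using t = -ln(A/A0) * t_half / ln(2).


lambda = ln(2) / t_half = ln(2) / 30.17 = 0.02297472 /yr
t = -ln(A/A0) / lambda
t = -ln(0.727) / 0.02297472
t = 13.877 yr

13.877


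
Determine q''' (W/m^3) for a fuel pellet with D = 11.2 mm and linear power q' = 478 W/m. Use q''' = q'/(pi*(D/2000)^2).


r = D / 2 / 1000 = 11.2 / 2 / 1000 = 0.0056 m
q''' = q' / (pi * r^2)
q''' = 478 / (pi * 0.0056^2)
q''' = 4.8518e+06 W/m^3

4.8518e+06


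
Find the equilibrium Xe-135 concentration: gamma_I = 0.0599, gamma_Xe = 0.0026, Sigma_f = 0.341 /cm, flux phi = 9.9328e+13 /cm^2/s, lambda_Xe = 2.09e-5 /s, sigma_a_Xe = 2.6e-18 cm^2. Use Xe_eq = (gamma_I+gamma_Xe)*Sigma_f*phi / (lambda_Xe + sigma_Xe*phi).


Xe_eq = (gamma_I + gamma_Xe) * Sigma_f * phi / (lambda_Xe + sigma_Xe * phi)
Numerator = (0.0599 + 0.0026) * 0.341 * 9.9328e+13 = 2.116928e+12
Denominator = 2.09e-5 + 2.6e-18 * 9.9328e+13 = 2.791528e-04
Xe_eq = 2.116928e+12 / 2.791528e-04 = 7.5834e+15 /cm^3

7.5834e+15


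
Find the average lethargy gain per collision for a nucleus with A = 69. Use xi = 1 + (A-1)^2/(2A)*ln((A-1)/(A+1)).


xi = 1 + (A-1)^2/(2A) * ln((A-1)/(A+1))
xi = 1 + (69-1)^2/(2*69) * ln((69-1)/(69 +1))
xi = 0.028707

0.028707


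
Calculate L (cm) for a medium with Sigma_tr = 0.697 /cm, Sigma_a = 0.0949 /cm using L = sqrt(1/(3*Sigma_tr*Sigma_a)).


D = 1 / (3 * Sigma_tr) = 1 / (3 * 0.697) = 0.4782401 cm
L = sqrt(D / Sigma_a)
L = sqrt(0.4782401 / 0.0949)
L = 2.2449 cm

2.2449


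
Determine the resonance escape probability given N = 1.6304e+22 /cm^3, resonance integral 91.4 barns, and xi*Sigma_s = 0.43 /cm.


p = exp(-N * I * 1e-24 / (xi*Sigma_s))
p = exp(-1.6304e+22 * 91.4 * 1e-24 / 0.43)
p = 0.031256

0.031256


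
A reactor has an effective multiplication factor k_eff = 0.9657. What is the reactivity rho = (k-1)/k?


rho = (k_eff - 1) / k_eff
rho = (0.9657 - 1) / 0.9657
rho = -0.035518

-0.035518


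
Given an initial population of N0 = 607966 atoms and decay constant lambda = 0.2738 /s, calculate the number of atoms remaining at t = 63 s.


N = N0 * exp(-lambda * t)
N = 607966 * exp(-0.2738 * 63)
N = 0.019614

0.019614


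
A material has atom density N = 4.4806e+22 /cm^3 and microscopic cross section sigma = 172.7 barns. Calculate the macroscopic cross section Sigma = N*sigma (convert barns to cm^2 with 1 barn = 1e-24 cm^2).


Sigma = N * sigma_barns * 1e-24
Sigma = 4.4806e+22 * 172.7 * 1e-24
Sigma = 7.7380 /cm

7.7380


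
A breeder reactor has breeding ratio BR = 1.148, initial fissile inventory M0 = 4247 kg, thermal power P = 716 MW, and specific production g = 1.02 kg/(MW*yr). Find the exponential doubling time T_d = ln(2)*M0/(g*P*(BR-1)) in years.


Breeding gain G = BR - 1 = 1.148 - 1 = 0.148
Fissile production rate = g * P * G = 1.02 * 716 * 0.148 = 108.08736 kg/yr
T_d = ln(2) * M0 / (g * P * G)
T_d = ln(2) * 4247 / 108.08736 = 27.235 yr

27.235


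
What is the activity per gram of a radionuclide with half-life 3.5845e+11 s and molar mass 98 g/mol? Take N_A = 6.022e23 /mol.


lambda = ln(2) / t_half = ln(2) / 3.5845e+11 = 1.933735e-12 /s
SA = lambda * N_A / M
SA = 1.933735e-12 * 6.022e23 / 98
SA = 1.1883e+10 Bq/g

1.1883e+10


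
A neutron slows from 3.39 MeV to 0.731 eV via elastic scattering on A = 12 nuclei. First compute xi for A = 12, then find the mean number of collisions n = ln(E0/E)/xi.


xi = 1 + (A-1)^2/(2A)*ln((A-1)/(A+1)) = 0.1577690 (for A = 12)
n = ln(E0/E) / xi
n = ln(3.39e6 / 0.731) / 0.1577690
n = ln(4.637483e+06) / 0.1577690 = 97.292

97.292


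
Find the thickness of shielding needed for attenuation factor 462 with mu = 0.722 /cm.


x = ln(factor) / mu
x = ln(462) / 0.722
x = 8.4980 cm

8.4980


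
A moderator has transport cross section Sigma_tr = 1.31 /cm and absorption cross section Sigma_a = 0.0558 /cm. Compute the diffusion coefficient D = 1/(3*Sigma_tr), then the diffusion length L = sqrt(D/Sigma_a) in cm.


D = 1 / (3 * Sigma_tr) = 1 / (3 * 1.31) = 0.2544529 cm
L = sqrt(D / Sigma_a)
L = sqrt(0.2544529 / 0.0558)
L = 2.1354 cm

2.1354


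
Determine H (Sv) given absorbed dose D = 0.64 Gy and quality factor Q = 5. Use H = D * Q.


H = D * Q
H = 0.64 * 5
H = 3.2000 Sv

3.2000


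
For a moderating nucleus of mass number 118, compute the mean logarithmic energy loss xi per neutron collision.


xi = 1 + (A-1)^2/(2A) * ln((A-1)/(A+1))
xi = 1 + (118-1)^2/(2*118) * ln((118-1)/(118 +1))
xi = 0.016854

0.016854


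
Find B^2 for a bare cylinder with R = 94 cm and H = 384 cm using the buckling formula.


B^2 = (2.405/R)^2 + (pi/H)^2
B^2 = (2.405/94)^2 + (pi/384)^2
B^2 = 7.2153e-04 /cm^2

7.2153e-04


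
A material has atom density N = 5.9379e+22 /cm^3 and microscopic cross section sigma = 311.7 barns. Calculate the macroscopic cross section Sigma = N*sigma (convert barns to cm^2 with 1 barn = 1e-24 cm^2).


Sigma = N * sigma_barns * 1e-24
Sigma = 5.9379e+22 * 311.7 * 1e-24
Sigma = 18.508 /cm

18.508


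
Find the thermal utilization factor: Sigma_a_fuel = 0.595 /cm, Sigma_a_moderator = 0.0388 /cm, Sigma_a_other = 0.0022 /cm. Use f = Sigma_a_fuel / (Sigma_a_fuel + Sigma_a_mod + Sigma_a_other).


f = Sigma_a_fuel / (Sigma_a_fuel + Sigma_a_mod + Sigma_a_other)
f = 0.595 / (0.595 + 0.0388 + 0.0022)
f = 0.93553

0.93553


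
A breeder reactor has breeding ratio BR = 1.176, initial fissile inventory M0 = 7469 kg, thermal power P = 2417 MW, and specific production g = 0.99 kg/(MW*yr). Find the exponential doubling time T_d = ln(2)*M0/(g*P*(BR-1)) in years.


Breeding gain G = BR - 1 = 1.176 - 1 = 0.176
Fissile production rate = g * P * G = 0.99 * 2417 * 0.176 = 421.13808 kg/yr
T_d = ln(2) * M0 / (g * P * G)
T_d = ln(2) * 7469 / 421.13808 = 12.293 yr

12.293


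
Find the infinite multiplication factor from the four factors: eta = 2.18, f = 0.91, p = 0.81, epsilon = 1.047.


k_inf = eta * f * p * epsilon
k_inf = 2.18 * 0.91 * 0.81 * 1.047
k_inf = 1.6824

1.6824


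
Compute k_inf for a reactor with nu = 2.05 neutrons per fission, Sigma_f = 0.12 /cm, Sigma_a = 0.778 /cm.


k_inf = nu * Sigma_f / Sigma_a
k_inf = 2.05 * 0.12 / 0.778
k_inf = 0.31620

0.31620


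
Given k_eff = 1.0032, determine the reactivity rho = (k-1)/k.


rho = (k_eff - 1) / k_eff
rho = (1.0032 - 1) / 1.0032
rho = 0.0031898

0.0031898


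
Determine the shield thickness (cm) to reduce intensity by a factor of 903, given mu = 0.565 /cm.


x = ln(factor) / mu
x = ln(903) / 0.565
x = 12.046 cm

12.046


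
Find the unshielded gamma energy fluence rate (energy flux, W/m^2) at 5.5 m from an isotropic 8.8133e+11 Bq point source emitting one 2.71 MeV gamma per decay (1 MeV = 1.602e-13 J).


psi = A * E * 1.602e-13 / (4*pi*r^2)
psi = 8.8133e+11 * 2.71 * 1.602e-13 / (4*pi*5.5^2)
psi = 0.0010065 W/m^2

0.0010065


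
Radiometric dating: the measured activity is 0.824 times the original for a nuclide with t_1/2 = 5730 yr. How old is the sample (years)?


lambda = ln(2) / t_half = ln(2) / 5730 = 1.209681e-04 /yr
t = -ln(A/A0) / lambda
t = -ln(0.824) / 1.209681e-04
t = 1600.3 yr

1600.3


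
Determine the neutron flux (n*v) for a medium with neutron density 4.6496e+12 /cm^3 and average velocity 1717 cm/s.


phi = n * v
phi = 4.6496e+12 * 1717
phi = 7.9834e+15 /cm^2/s

7.9834e+15


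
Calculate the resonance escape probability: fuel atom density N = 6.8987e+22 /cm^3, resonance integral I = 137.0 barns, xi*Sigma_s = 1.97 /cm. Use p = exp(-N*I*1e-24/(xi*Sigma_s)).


p = exp(-N * I * 1e-24 / (xi*Sigma_s))
p = exp(-6.8987e+22 * 137.0 * 1e-24 / 1.97)
p = 0.0082497

0.0082497


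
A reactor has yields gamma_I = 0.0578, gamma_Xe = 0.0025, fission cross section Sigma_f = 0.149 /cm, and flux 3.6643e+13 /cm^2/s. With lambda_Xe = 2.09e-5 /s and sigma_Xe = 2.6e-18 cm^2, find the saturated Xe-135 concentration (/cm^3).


Xe_eq = (gamma_I + gamma_Xe) * Sigma_f * phi / (lambda_Xe + sigma_Xe * phi)
Numerator = (0.0578 + 0.0025) * 0.149 * 3.6643e+13 = 3.292264e+11
Denominator = 2.09e-5 + 2.6e-18 * 3.6643e+13 = 1.161718e-04
Xe_eq = 3.292264e+11 / 1.161718e-04 = 2.8340e+15 /cm^3

2.8340e+15


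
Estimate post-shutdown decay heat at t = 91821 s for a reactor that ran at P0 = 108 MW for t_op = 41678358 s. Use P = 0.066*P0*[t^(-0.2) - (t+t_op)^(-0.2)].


P/P0 = 0.066 * [t^(-0.2) - (t + t_op)^(-0.2)]
P/P0 = 0.066 * [91821^(-0.2) - (91821 + 41678358)^(-0.2)]
P/P0 = 0.066 * [0.1017212 - 0.02991071] = 0.004739492
P = 108 * 0.004739492 = 0.51187 MW

0.51187


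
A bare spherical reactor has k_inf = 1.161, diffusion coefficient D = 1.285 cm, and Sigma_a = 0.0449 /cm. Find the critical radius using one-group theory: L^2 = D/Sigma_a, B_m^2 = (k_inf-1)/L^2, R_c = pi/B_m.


L^2 = D / Sigma_a = 1.285 / 0.0449 = 28.61915 cm^2
B_m^2 = (k_inf - 1) / L^2 = (1.161 - 1) / 28.61915 = 0.005625604 /cm^2
For a bare sphere: B_g = pi/R, so R_c = pi / sqrt(B_m^2)
R_c = pi / sqrt(0.005625604) = 41.886 cm

41.886


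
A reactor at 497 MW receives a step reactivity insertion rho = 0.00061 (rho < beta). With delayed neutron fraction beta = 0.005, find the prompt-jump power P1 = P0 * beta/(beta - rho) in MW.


P1/P0 = beta / (beta - rho)
P1/P0 = 0.005 / (0.005 - 0.00061) = 1.138952
P1 = 497 * 1.138952 = 566.06 MW

566.06


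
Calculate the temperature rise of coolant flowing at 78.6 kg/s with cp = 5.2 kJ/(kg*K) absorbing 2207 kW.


dT = Q / (m_dot * cp)
dT = 2207 / (78.6 * 5.2)
dT = 5.3998 C

5.3998


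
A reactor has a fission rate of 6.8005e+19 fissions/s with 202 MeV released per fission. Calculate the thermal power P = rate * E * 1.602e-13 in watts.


P = fission_rate * E_MeV * 1.602e-13
P = 6.8005e+19 * 202 * 1.602e-13
P = 2.2007e+09 W

2.2007e+09


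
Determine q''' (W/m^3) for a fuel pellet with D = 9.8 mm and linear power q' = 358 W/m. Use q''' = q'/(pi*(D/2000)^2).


r = D / 2 / 1000 = 9.8 / 2 / 1000 = 0.0049 m
q''' = q' / (pi * r^2)
q''' = 358 / (pi * 0.0049^2)
q''' = 4.7461e+06 W/m^3

4.7461e+06


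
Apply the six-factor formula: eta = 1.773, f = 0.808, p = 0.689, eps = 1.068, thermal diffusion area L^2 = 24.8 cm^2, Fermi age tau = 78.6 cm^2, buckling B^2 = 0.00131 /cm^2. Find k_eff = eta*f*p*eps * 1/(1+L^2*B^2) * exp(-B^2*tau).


k_inf = eta*f*p*eps = 1.773*0.808*0.689*1.068 = 1.054170
P_TNL = 1/(1 + L^2*B^2) = 1/(1 + 24.8*0.00131) = 0.9685343
P_FNL = exp(-B^2*tau) = exp(-0.00131*78.6) = 0.9021576
k_eff = k_inf * P_TNL * P_FNL = 1.054170 * 0.9685343 * 0.9021576
k_eff = 0.92110

0.92110


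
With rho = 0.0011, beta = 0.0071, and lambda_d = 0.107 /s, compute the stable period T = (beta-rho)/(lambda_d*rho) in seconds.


T = (beta - rho) / (lambda_d * rho)
T = (0.0071 - 0.0011) / (0.107 * 0.0011)
T = 50.977 s

50.977


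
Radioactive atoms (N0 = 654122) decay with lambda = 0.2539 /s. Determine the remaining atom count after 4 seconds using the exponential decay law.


N = N0 * exp(-lambda * t)
N = 654122 * exp(-0.2539 * 4)
N = 236913

236913


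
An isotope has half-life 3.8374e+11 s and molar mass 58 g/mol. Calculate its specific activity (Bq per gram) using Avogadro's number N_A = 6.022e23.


lambda = ln(2) / t_half = ln(2) / 3.8374e+11 = 1.806294e-12 /s
SA = lambda * N_A / M
SA = 1.806294e-12 * 6.022e23 / 58
SA = 1.8754e+10 Bq/g

1.8754e+10


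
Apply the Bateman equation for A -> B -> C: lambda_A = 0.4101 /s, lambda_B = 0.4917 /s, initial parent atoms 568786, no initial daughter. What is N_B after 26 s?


N_B(t) = lambda_A * N_A0 / (lambda_B - lambda_A) * [exp(-lambda_A*t) - exp(-lambda_B*t)]
exp(-0.4101*26) = 2.340408e-05; exp(-0.4917*26) = 2.804739e-06
N_B = 0.4101 * 568786 / (0.4917 - 0.4101) * (2.340408e-05 - 2.804739e-06)
N_B = 58.885

58.885


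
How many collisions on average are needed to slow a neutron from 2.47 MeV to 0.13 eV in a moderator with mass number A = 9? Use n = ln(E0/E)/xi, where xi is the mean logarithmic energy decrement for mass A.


xi = 1 + (A-1)^2/(2A)*ln((A-1)/(A+1)) = 0.2066007 (for A = 9)
n = ln(E0/E) / xi
n = ln(2.47e6 / 0.13) / 0.2066007
n = ln(1.900000e+07) / 0.2066007 = 81.122

81.122


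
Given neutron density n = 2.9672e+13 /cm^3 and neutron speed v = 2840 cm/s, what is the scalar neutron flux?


phi = n * v
phi = 2.9672e+13 * 2840
phi = 8.4268e+16 /cm^2/s

8.4268e+16


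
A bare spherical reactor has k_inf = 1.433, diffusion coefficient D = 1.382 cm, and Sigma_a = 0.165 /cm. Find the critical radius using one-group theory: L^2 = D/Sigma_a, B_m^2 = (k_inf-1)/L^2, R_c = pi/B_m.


L^2 = D / Sigma_a = 1.382 / 0.165 = 8.375758 cm^2
B_m^2 = (k_inf - 1) / L^2 = (1.433 - 1) / 8.375758 = 0.05169681 /cm^2
For a bare sphere: B_g = pi/R, so R_c = pi / sqrt(B_m^2)
R_c = pi / sqrt(0.05169681) = 13.817 cm

13.817


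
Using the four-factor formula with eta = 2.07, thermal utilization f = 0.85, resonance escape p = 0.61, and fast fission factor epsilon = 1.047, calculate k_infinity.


k_inf = eta * f * p * epsilon
k_inf = 2.07 * 0.85 * 0.61 * 1.047
k_inf = 1.1237

1.1237


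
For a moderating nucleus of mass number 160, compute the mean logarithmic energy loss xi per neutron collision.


xi = 1 + (A-1)^2/(2A) * ln((A-1)/(A+1))
xi = 1 + (160-1)^2/(2*160) * ln((160-1)/(160 +1))
xi = 0.012448

0.012448


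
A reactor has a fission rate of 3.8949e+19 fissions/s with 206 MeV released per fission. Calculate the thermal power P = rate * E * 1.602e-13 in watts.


P = fission_rate * E_MeV * 1.602e-13
P = 3.8949e+19 * 206 * 1.602e-13
P = 1.2854e+09 W

1.2854e+09


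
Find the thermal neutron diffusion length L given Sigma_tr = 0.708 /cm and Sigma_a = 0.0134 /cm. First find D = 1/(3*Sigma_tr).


D = 1 / (3 * Sigma_tr) = 1 / (3 * 0.708) = 0.4708098 cm
L = sqrt(D / Sigma_a)
L = sqrt(0.4708098 / 0.0134)
L = 5.9275 cm

5.9275


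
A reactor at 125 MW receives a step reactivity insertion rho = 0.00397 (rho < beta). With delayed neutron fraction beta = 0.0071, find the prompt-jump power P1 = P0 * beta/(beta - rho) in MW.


P1/P0 = beta / (beta - rho)
P1/P0 = 0.0071 / (0.0071 - 0.00397) = 2.268371
P1 = 125 * 2.268371 = 283.55 MW

283.55


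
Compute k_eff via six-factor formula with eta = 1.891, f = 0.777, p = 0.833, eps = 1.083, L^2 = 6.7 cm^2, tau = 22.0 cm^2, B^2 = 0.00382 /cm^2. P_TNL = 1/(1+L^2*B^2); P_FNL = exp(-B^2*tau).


k_inf = eta*f*p*eps = 1.891*0.777*0.833*1.083 = 1.325519
P_TNL = 1/(1 + L^2*B^2) = 1/(1 + 6.7*0.00382) = 0.9750447
P_FNL = exp(-B^2*tau) = exp(-0.00382*22.0) = 0.9193945
k_eff = k_inf * P_TNL * P_FNL = 1.325519 * 0.9750447 * 0.9193945
k_eff = 1.1883

1.1883


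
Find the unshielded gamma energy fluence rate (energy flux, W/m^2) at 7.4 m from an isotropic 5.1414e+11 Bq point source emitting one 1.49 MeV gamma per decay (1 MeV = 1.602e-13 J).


psi = A * E * 1.602e-13 / (4*pi*r^2)
psi = 5.1414e+11 * 1.49 * 1.602e-13 / (4*pi*7.4^2)
psi = 1.7834e-04 W/m^2

1.7834e-04


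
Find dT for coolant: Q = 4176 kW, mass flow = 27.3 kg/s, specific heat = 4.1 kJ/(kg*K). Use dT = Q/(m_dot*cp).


dT = Q / (m_dot * cp)
dT = 4176 / (27.3 * 4.1)
dT = 37.309 C

37.309


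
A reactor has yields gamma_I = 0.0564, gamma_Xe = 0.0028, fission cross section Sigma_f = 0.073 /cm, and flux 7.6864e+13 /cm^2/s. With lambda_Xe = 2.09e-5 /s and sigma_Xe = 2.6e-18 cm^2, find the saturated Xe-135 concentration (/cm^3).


Xe_eq = (gamma_I + gamma_Xe) * Sigma_f * phi / (lambda_Xe + sigma_Xe * phi)
Numerator = (0.0564 + 0.0028) * 0.073 * 7.6864e+13 = 3.321755e+11
Denominator = 2.09e-5 + 2.6e-18 * 7.6864e+13 = 2.207464e-04
Xe_eq = 3.321755e+11 / 2.207464e-04 = 1.5048e+15 /cm^3

1.5048e+15


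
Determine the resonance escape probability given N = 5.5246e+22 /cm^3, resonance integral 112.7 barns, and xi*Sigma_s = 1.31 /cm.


p = exp(-N * I * 1e-24 / (xi*Sigma_s))
p = exp(-5.5246e+22 * 112.7 * 1e-24 / 1.31)
p = 0.0086271

0.0086271


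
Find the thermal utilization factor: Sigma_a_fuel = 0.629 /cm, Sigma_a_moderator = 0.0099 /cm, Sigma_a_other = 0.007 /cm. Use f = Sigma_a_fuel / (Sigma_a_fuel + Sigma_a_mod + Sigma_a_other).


f = Sigma_a_fuel / (Sigma_a_fuel + Sigma_a_mod + Sigma_a_other)
f = 0.629 / (0.629 + 0.0099 + 0.007)
f = 0.97383

0.97383


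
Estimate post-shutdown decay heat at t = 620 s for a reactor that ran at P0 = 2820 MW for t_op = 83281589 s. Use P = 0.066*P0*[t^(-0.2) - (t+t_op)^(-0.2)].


P/P0 = 0.066 * [t^(-0.2) - (t + t_op)^(-0.2)]
P/P0 = 0.066 * [620^(-0.2) - (620 + 83281589)^(-0.2)]
P/P0 = 0.066 * [0.2763896 - 0.02605491] = 0.01652209
P = 2820 * 0.01652209 = 46.592 MW

46.592
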